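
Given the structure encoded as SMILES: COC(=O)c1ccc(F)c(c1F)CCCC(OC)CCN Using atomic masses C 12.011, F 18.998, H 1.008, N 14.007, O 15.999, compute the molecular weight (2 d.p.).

First, the molecular formula is C15H21F2NO3 (counting implicit H from valence).
  C: 15 × 12.011 = 180.165
  F: 2 × 18.998 = 37.996
  H: 21 × 1.008 = 21.168
  N: 1 × 14.007 = 14.007
  O: 3 × 15.999 = 47.997
Sum: 15×12.011 + 2×18.998 + 21×1.008 + 1×14.007 + 3×15.999 = 301.333 → 301.33 g/mol.

301.33 g/mol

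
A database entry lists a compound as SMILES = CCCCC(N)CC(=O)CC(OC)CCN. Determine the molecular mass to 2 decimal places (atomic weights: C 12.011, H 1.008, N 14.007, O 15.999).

230.35 g/mol

First, the molecular formula is C12H26N2O2 (counting implicit H from valence).
  C: 12 × 12.011 = 144.132
  H: 26 × 1.008 = 26.208
  N: 2 × 14.007 = 28.014
  O: 2 × 15.999 = 31.998
Sum: 12×12.011 + 26×1.008 + 2×14.007 + 2×15.999 = 230.352 → 230.35 g/mol.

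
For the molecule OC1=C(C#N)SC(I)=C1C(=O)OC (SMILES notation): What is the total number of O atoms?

3

Scan the SMILES for O atoms (remember two-letter symbols like Cl and Br are single atoms).
Oxygen count: 3.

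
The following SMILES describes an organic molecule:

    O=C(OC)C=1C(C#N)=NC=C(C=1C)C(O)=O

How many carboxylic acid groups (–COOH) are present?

The carboxylic acid motif appears at heavy-atom position 14 in the SMILES.
Other groups present: 1 ester, 1 nitrile.
Carboxylic acid count: 1.

1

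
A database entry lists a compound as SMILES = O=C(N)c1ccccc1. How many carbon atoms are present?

Count every carbon token in the SMILES (each C, including those in ring-closure positions and inside branches).
Carbon count: 7.

7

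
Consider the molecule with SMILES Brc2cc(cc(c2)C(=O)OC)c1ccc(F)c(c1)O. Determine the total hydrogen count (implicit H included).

Walk through each heavy atom and fill implicit hydrogens from standard valence (C 4, N 3, O 2, S 2, halogen 1); for lowercase aromatic atoms, an aromatic c carries 1 H when it has two neighbours and 0 H with three, and aromatic n carries 0 H:
  atom 1: Br (halogen, monovalent) → 0 H
  atom 2: aromatic c, 3 neighbours → 0 H
  atom 3: aromatic c, 2 neighbours → 1 H
  atom 4: aromatic c, 3 neighbours → 0 H
  atom 5: aromatic c, 2 neighbours → 1 H
  atom 6: aromatic c, 3 neighbours → 0 H
  atom 7: aromatic c, 2 neighbours → 1 H
  atom 8: C, bond orders sum to 4 (valence 4) → 0 H
  atom 9: O, bond orders sum to 2 (valence 2) → 0 H
  atom 10: O, bond orders sum to 2 (valence 2) → 0 H
  atom 11: C, bond orders sum to 1 (valence 4) → 3 H
  atom 12: aromatic c, 3 neighbours → 0 H
  atom 13: aromatic c, 2 neighbours → 1 H
  atom 14: aromatic c, 2 neighbours → 1 H
  atom 15: aromatic c, 3 neighbours → 0 H
  atom 16: F (halogen, monovalent) → 0 H
  atom 17: aromatic c, 3 neighbours → 0 H
  atom 18: aromatic c, 2 neighbours → 1 H
  atom 19: O, bond orders sum to 1 (valence 2) → 1 H
Total hydrogens: 10.

10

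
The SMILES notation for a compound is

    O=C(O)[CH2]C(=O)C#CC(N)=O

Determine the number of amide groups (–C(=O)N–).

1

The amide motif appears at heavy-atom position 9 in the SMILES.
Other groups present: 1 alkyne, 1 carboxylic acid, 1 ketone.
Amide count: 1.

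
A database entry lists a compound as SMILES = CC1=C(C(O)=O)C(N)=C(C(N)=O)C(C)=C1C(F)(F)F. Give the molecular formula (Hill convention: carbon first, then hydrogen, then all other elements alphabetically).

C11H11F3N2O3

Walk through each heavy atom and fill implicit hydrogens from standard valence (C 4, N 3, O 2, S 2, halogen 1):
  atom 1: C, bond orders sum to 1 (valence 4) → 3 H
  atom 2: C, bond orders sum to 4 (valence 4) → 0 H
  atom 3: C, bond orders sum to 4 (valence 4) → 0 H
  atom 4: C, bond orders sum to 4 (valence 4) → 0 H
  atom 5: O, bond orders sum to 1 (valence 2) → 1 H
  atom 6: O, bond orders sum to 2 (valence 2) → 0 H
  atom 7: C, bond orders sum to 4 (valence 4) → 0 H
  atom 8: N, bond orders sum to 1 (valence 3) → 2 H
  atom 9: C, bond orders sum to 4 (valence 4) → 0 H
  atom 10: C, bond orders sum to 4 (valence 4) → 0 H
  atom 11: N, bond orders sum to 1 (valence 3) → 2 H
  atom 12: O, bond orders sum to 2 (valence 2) → 0 H
  atom 13: C, bond orders sum to 4 (valence 4) → 0 H
  atom 14: C, bond orders sum to 1 (valence 4) → 3 H
  atom 15: C, bond orders sum to 4 (valence 4) → 0 H
  atom 16: C, bond orders sum to 4 (valence 4) → 0 H
  atom 17: F (halogen, monovalent) → 0 H
  atom 18: F (halogen, monovalent) → 0 H
  atom 19: F (halogen, monovalent) → 0 H
Totals → C:11, H:11, F:3, N:2, O:3.
In Hill order: C11H11F3N2O3.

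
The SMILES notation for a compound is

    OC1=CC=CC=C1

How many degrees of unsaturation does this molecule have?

4

Molecular formula: C6H6O.
DoU = (2C + 2 + N − H − X) / 2, where X is the halogen count and O/S are ignored.
    = (2·6 + 2 + 0 − 6 − 0) / 2 = 8 / 2 = 4.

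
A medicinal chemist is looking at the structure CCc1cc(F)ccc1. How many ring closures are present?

In SMILES, each pair of matching ring-closure digits denotes one ring-closing bond; the number of such bonds equals the number of independent rings.
Ring-closure bonds here: 1.

1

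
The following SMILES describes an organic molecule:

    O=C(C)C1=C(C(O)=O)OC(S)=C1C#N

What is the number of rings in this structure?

1

In SMILES, each pair of matching ring-closure digits denotes one ring-closing bond; the number of such bonds equals the number of independent rings.
Ring-closure bonds here: 1.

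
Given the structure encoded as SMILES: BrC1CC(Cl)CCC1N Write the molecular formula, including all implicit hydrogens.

Walk through each heavy atom and fill implicit hydrogens from standard valence (C 4, N 3, O 2, S 2, halogen 1):
  atom 1: Br (halogen, monovalent) → 0 H
  atom 2: C, bond orders sum to 3 (valence 4) → 1 H
  atom 3: C, bond orders sum to 2 (valence 4) → 2 H
  atom 4: C, bond orders sum to 3 (valence 4) → 1 H
  atom 5: Cl (halogen, monovalent) → 0 H
  atom 6: C, bond orders sum to 2 (valence 4) → 2 H
  atom 7: C, bond orders sum to 2 (valence 4) → 2 H
  atom 8: C, bond orders sum to 3 (valence 4) → 1 H
  atom 9: N, bond orders sum to 1 (valence 3) → 2 H
Totals → C:6, H:11, Br:1, Cl:1, N:1.
In Hill order: C6H11BrClN.

C6H11BrClN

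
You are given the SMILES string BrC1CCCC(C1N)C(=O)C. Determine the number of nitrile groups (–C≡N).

0

Scan the SMILES for the nitrile motif — none present.
Groups that are present: 1 ketone, 1 primary amine.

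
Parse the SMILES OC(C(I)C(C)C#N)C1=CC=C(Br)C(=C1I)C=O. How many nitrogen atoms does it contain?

1

Scan the SMILES for N atoms (remember two-letter symbols like Cl and Br are single atoms).
Nitrogen count: 1.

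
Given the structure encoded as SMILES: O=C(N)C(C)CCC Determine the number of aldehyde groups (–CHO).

0

Scan the SMILES for the aldehyde motif — none present.
Groups that are present: 1 amide.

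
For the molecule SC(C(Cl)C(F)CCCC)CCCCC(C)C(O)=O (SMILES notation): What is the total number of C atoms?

14

Count every carbon token in the SMILES (each C, including those in ring-closure positions and inside branches).
Carbon count: 14.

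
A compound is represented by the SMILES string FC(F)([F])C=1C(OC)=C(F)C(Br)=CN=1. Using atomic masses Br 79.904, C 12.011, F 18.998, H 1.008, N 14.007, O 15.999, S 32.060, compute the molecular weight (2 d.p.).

First, the molecular formula is C7H4BrF4NO (counting implicit H from valence).
  Br: 1 × 79.904 = 79.904
  C: 7 × 12.011 = 84.077
  F: 4 × 18.998 = 75.992
  H: 4 × 1.008 = 4.032
  N: 1 × 14.007 = 14.007
  O: 1 × 15.999 = 15.999
Sum: 1×79.904 + 7×12.011 + 4×18.998 + 4×1.008 + 1×14.007 + 1×15.999 = 274.011 → 274.01 g/mol.

274.01 g/mol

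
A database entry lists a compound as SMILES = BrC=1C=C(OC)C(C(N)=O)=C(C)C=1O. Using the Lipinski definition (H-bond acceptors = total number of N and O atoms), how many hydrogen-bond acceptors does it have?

N atoms: 1; O atoms: 3.
Lipinski HBA = 1 + 3 = 4.

4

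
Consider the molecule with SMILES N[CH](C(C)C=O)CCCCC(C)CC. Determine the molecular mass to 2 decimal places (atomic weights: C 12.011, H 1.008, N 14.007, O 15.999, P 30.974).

First, the molecular formula is C12H25NO (counting implicit H from valence).
  C: 12 × 12.011 = 144.132
  H: 25 × 1.008 = 25.200
  N: 1 × 14.007 = 14.007
  O: 1 × 15.999 = 15.999
Sum: 12×12.011 + 25×1.008 + 1×14.007 + 1×15.999 = 199.338 → 199.34 g/mol.

199.34 g/mol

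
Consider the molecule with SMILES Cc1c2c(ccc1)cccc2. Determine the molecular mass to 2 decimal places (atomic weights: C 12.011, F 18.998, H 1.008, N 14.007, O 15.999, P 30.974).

First, the molecular formula is C11H10 (counting implicit H from valence).
  C: 11 × 12.011 = 132.121
  H: 10 × 1.008 = 10.080
Sum: 11×12.011 + 10×1.008 = 142.201 → 142.20 g/mol.

142.20 g/mol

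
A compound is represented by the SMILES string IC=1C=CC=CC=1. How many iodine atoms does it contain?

1

Scan the SMILES for I atoms (remember two-letter symbols like Cl and Br are single atoms).
Iodine count: 1.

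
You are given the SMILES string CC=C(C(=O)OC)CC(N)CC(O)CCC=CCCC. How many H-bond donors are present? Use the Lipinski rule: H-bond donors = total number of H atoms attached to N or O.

3

Donors: find every N or O and count the H atoms it carries.
  atom 5 (O): bond orders sum to 2 → 0 H
  atom 6 (O): bond orders sum to 2 → 0 H
  atom 10 (N): bond orders sum to 1 → 2 H
  atom 13 (O): bond orders sum to 1 → 1 H
Lipinski HBD = 3.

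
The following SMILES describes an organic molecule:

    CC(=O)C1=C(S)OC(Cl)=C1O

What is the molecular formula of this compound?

Walk through each heavy atom and fill implicit hydrogens from standard valence (C 4, N 3, O 2, S 2, halogen 1):
  atom 1: C, bond orders sum to 1 (valence 4) → 3 H
  atom 2: C, bond orders sum to 4 (valence 4) → 0 H
  atom 3: O, bond orders sum to 2 (valence 2) → 0 H
  atom 4: C, bond orders sum to 4 (valence 4) → 0 H
  atom 5: C, bond orders sum to 4 (valence 4) → 0 H
  atom 6: S, bond orders sum to 1 (valence 2) → 1 H
  atom 7: O, bond orders sum to 2 (valence 2) → 0 H
  atom 8: C, bond orders sum to 4 (valence 4) → 0 H
  atom 9: Cl (halogen, monovalent) → 0 H
  atom 10: C, bond orders sum to 4 (valence 4) → 0 H
  atom 11: O, bond orders sum to 1 (valence 2) → 1 H
Totals → C:6, H:5, Cl:1, O:3, S:1.

C6H5ClO3S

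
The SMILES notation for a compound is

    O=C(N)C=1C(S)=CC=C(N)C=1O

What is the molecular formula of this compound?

C7H8N2O2S

Walk through each heavy atom and fill implicit hydrogens from standard valence (C 4, N 3, O 2, S 2, halogen 1):
  atom 1: O, bond orders sum to 2 (valence 2) → 0 H
  atom 2: C, bond orders sum to 4 (valence 4) → 0 H
  atom 3: N, bond orders sum to 1 (valence 3) → 2 H
  atom 4: C, bond orders sum to 4 (valence 4) → 0 H
  atom 5: C, bond orders sum to 4 (valence 4) → 0 H
  atom 6: S, bond orders sum to 1 (valence 2) → 1 H
  atom 7: C, bond orders sum to 3 (valence 4) → 1 H
  atom 8: C, bond orders sum to 3 (valence 4) → 1 H
  atom 9: C, bond orders sum to 4 (valence 4) → 0 H
  atom 10: N, bond orders sum to 1 (valence 3) → 2 H
  atom 11: C, bond orders sum to 4 (valence 4) → 0 H
  atom 12: O, bond orders sum to 1 (valence 2) → 1 H
Totals → C:7, H:8, N:2, O:2, S:1.
In Hill order: C7H8N2O2S.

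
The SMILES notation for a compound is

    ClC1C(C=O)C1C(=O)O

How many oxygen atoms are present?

3

Scan the SMILES for O atoms (remember two-letter symbols like Cl and Br are single atoms).
Oxygen count: 3.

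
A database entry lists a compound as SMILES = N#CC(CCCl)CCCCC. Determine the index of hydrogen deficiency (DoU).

Degree of unsaturation = (number of rings) + (number of π bonds).
Ring closures in the SMILES: 0.
π bonds: 1 triple bond (each 2 DoU) → 2 DoU from unsaturation.
Total DoU = 0 + 2 = 2.

2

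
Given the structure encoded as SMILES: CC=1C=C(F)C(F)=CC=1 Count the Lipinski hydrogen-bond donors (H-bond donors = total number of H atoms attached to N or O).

0

Donors: find every N or O and count the H atoms it carries.
  (no N or O atoms present)
Lipinski HBD = 0.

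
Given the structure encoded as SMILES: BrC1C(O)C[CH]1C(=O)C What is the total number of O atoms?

Scan the SMILES for O atoms (remember two-letter symbols like Cl and Br are single atoms).
Oxygen count: 2.

2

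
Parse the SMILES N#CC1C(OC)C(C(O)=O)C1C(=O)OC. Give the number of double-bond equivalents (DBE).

Degree of unsaturation = (number of rings) + (number of π bonds).
Ring closures in the SMILES: 1.
π bonds: 2 double bonds (each 1 DoU), 1 triple bond (each 2 DoU) → 4 DoU from unsaturation.
Total DoU = 1 + 4 = 5.

5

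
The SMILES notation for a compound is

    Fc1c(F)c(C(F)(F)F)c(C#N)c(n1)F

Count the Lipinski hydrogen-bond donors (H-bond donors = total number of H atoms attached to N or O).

0

Donors: find every N or O and count the H atoms it carries.
  atom 12 (N): bond orders sum to 3 → 0 H
  atom 14 (N): bond orders sum to 3 → 0 H
Lipinski HBD = 0.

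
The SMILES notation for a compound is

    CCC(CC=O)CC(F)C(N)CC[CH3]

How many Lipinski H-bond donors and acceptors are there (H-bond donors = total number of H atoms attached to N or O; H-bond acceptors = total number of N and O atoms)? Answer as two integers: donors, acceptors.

Donors: find every N or O and count the H atoms it carries.
  atom 6 (O): bond orders sum to 2 → 0 H
  atom 11 (N): bond orders sum to 1 → 2 H
Lipinski HBD = 2.
Acceptors: N atoms = 1, O atoms = 1 → HBA = 2.

2, 2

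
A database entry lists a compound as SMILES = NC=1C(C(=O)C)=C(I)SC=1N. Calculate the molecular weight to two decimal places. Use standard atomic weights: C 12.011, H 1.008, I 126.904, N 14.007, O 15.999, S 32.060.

First, the molecular formula is C6H7IN2OS (counting implicit H from valence).
  C: 6 × 12.011 = 72.066
  H: 7 × 1.008 = 7.056
  I: 1 × 126.904 = 126.904
  N: 2 × 14.007 = 28.014
  O: 1 × 15.999 = 15.999
  S: 1 × 32.060 = 32.060
Sum: 6×12.011 + 7×1.008 + 1×126.904 + 2×14.007 + 1×15.999 + 1×32.060 = 282.099 → 282.10 g/mol.

282.10 g/mol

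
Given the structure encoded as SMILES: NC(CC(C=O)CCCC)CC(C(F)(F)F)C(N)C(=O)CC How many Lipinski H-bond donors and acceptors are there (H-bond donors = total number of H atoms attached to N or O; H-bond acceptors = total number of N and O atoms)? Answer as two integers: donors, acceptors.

Donors: find every N or O and count the H atoms it carries.
  atom 1 (N): bond orders sum to 1 → 2 H
  atom 6 (O): bond orders sum to 2 → 0 H
  atom 18 (N): bond orders sum to 1 → 2 H
  atom 20 (O): bond orders sum to 2 → 0 H
Lipinski HBD = 4.
Acceptors: N atoms = 2, O atoms = 2 → HBA = 4.

4, 4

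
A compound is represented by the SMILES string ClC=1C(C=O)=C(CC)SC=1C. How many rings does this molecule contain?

1

In SMILES, each pair of matching ring-closure digits denotes one ring-closing bond; the number of such bonds equals the number of independent rings.
Ring-closure bonds here: 1.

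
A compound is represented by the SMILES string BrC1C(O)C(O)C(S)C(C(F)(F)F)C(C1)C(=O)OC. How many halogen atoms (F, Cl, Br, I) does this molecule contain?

4

Halogen atoms appear at heavy-atom positions 1, 11, 12, 13 (1×Br, 3×F).
Other groups present: 1 ester, 2 hydroxyl, 1 thiol.
Halogen count: 4.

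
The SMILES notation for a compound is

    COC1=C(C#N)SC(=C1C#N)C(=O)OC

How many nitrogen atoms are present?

2

Scan the SMILES for N atoms (remember two-letter symbols like Cl and Br are single atoms).
Nitrogen count: 2.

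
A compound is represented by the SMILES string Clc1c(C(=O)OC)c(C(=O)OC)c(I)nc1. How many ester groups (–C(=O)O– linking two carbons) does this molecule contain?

2

The ester motif appears at heavy-atom positions 4, 9 in the SMILES.
Ester count: 2.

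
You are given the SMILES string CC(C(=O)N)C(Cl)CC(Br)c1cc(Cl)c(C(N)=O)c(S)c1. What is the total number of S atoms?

1

Scan the SMILES for S atoms (remember two-letter symbols like Cl and Br are single atoms).
Sulfur count: 1.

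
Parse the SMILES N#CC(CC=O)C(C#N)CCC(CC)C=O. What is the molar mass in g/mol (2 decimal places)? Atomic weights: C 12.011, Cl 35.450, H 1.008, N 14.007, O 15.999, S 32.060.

First, the molecular formula is C12H16N2O2 (counting implicit H from valence).
  C: 12 × 12.011 = 144.132
  H: 16 × 1.008 = 16.128
  N: 2 × 14.007 = 28.014
  O: 2 × 15.999 = 31.998
Sum: 12×12.011 + 16×1.008 + 2×14.007 + 2×15.999 = 220.272 → 220.27 g/mol.

220.27 g/mol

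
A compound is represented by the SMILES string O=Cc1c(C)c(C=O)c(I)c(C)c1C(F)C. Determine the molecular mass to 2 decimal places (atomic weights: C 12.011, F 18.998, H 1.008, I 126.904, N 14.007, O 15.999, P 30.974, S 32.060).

334.13 g/mol

First, the molecular formula is C12H12FIO2 (counting implicit H from valence).
  C: 12 × 12.011 = 144.132
  F: 1 × 18.998 = 18.998
  H: 12 × 1.008 = 12.096
  I: 1 × 126.904 = 126.904
  O: 2 × 15.999 = 31.998
Sum: 12×12.011 + 1×18.998 + 12×1.008 + 1×126.904 + 2×15.999 = 334.128 → 334.13 g/mol.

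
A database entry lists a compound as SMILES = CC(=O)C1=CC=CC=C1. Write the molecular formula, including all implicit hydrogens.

C8H8O

Walk through each heavy atom and fill implicit hydrogens from standard valence (C 4, N 3, O 2, S 2, halogen 1):
  atom 1: C, bond orders sum to 1 (valence 4) → 3 H
  atom 2: C, bond orders sum to 4 (valence 4) → 0 H
  atom 3: O, bond orders sum to 2 (valence 2) → 0 H
  atom 4: C, bond orders sum to 4 (valence 4) → 0 H
  atom 5: C, bond orders sum to 3 (valence 4) → 1 H
  atom 6: C, bond orders sum to 3 (valence 4) → 1 H
  atom 7: C, bond orders sum to 3 (valence 4) → 1 H
  atom 8: C, bond orders sum to 3 (valence 4) → 1 H
  atom 9: C, bond orders sum to 3 (valence 4) → 1 H
Totals → C:8, H:8, O:1.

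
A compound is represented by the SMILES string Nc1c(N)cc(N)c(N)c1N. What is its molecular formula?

C6H11N5

Walk through each heavy atom and fill implicit hydrogens from standard valence (C 4, N 3, O 2, S 2, halogen 1); for lowercase aromatic atoms, an aromatic c carries 1 H when it has two neighbours and 0 H with three, and aromatic n carries 0 H:
  atom 1: N, bond orders sum to 1 (valence 3) → 2 H
  atom 2: aromatic c, 3 neighbours → 0 H
  atom 3: aromatic c, 3 neighbours → 0 H
  atom 4: N, bond orders sum to 1 (valence 3) → 2 H
  atom 5: aromatic c, 2 neighbours → 1 H
  atom 6: aromatic c, 3 neighbours → 0 H
  atom 7: N, bond orders sum to 1 (valence 3) → 2 H
  atom 8: aromatic c, 3 neighbours → 0 H
  atom 9: N, bond orders sum to 1 (valence 3) → 2 H
  atom 10: aromatic c, 3 neighbours → 0 H
  atom 11: N, bond orders sum to 1 (valence 3) → 2 H
Totals → C:6, H:11, N:5.
In Hill order: C6H11N5.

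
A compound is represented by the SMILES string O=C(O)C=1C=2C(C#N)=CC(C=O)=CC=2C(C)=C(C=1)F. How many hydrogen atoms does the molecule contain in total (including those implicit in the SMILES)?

Walk through each heavy atom and fill implicit hydrogens from standard valence (C 4, N 3, O 2, S 2, halogen 1):
  atom 1: O, bond orders sum to 2 (valence 2) → 0 H
  atom 2: C, bond orders sum to 4 (valence 4) → 0 H
  atom 3: O, bond orders sum to 1 (valence 2) → 1 H
  atom 4: C, bond orders sum to 4 (valence 4) → 0 H
  atom 5: C, bond orders sum to 4 (valence 4) → 0 H
  atom 6: C, bond orders sum to 4 (valence 4) → 0 H
  atom 7: C, bond orders sum to 4 (valence 4) → 0 H
  atom 8: N, bond orders sum to 3 (valence 3) → 0 H
  atom 9: C, bond orders sum to 3 (valence 4) → 1 H
  atom 10: C, bond orders sum to 4 (valence 4) → 0 H
  atom 11: C, bond orders sum to 3 (valence 4) → 1 H
  atom 12: O, bond orders sum to 2 (valence 2) → 0 H
  atom 13: C, bond orders sum to 3 (valence 4) → 1 H
  atom 14: C, bond orders sum to 4 (valence 4) → 0 H
  atom 15: C, bond orders sum to 4 (valence 4) → 0 H
  atom 16: C, bond orders sum to 1 (valence 4) → 3 H
  atom 17: C, bond orders sum to 4 (valence 4) → 0 H
  atom 18: C, bond orders sum to 3 (valence 4) → 1 H
  atom 19: F (halogen, monovalent) → 0 H
Total hydrogens: 8.

8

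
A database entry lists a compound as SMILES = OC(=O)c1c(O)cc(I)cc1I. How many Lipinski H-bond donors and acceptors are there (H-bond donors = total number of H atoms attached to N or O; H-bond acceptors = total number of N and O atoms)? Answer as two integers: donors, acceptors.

Donors: find every N or O and count the H atoms it carries.
  atom 1 (O): bond orders sum to 1 → 1 H
  atom 3 (O): bond orders sum to 2 → 0 H
  atom 6 (O): bond orders sum to 1 → 1 H
Lipinski HBD = 2.
Acceptors: N atoms = 0, O atoms = 3 → HBA = 3.

2, 3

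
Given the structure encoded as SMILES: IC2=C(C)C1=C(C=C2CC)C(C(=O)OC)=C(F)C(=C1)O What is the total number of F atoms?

1

Scan the SMILES for F atoms (remember two-letter symbols like Cl and Br are single atoms).
Fluorine count: 1.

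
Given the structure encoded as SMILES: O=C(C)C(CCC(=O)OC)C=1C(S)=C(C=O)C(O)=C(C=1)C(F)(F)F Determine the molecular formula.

C15H15F3O5S

Walk through each heavy atom and fill implicit hydrogens from standard valence (C 4, N 3, O 2, S 2, halogen 1):
  atom 1: O, bond orders sum to 2 (valence 2) → 0 H
  atom 2: C, bond orders sum to 4 (valence 4) → 0 H
  atom 3: C, bond orders sum to 1 (valence 4) → 3 H
  atom 4: C, bond orders sum to 3 (valence 4) → 1 H
  atom 5: C, bond orders sum to 2 (valence 4) → 2 H
  atom 6: C, bond orders sum to 2 (valence 4) → 2 H
  atom 7: C, bond orders sum to 4 (valence 4) → 0 H
  atom 8: O, bond orders sum to 2 (valence 2) → 0 H
  atom 9: O, bond orders sum to 2 (valence 2) → 0 H
  atom 10: C, bond orders sum to 1 (valence 4) → 3 H
  atom 11: C, bond orders sum to 4 (valence 4) → 0 H
  atom 12: C, bond orders sum to 4 (valence 4) → 0 H
  atom 13: S, bond orders sum to 1 (valence 2) → 1 H
  atom 14: C, bond orders sum to 4 (valence 4) → 0 H
  atom 15: C, bond orders sum to 3 (valence 4) → 1 H
  atom 16: O, bond orders sum to 2 (valence 2) → 0 H
  atom 17: C, bond orders sum to 4 (valence 4) → 0 H
  atom 18: O, bond orders sum to 1 (valence 2) → 1 H
  atom 19: C, bond orders sum to 4 (valence 4) → 0 H
  atom 20: C, bond orders sum to 3 (valence 4) → 1 H
  atom 21: C, bond orders sum to 4 (valence 4) → 0 H
  atom 22: F (halogen, monovalent) → 0 H
  atom 23: F (halogen, monovalent) → 0 H
  atom 24: F (halogen, monovalent) → 0 H
Totals → C:15, H:15, F:3, O:5, S:1.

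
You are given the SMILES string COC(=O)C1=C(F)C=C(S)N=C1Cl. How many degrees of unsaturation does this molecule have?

Degree of unsaturation = (number of rings) + (number of π bonds).
Ring closures in the SMILES: 1.
π bonds: 4 double bonds (each 1 DoU) → 4 DoU from unsaturation.
Total DoU = 1 + 4 = 5.

5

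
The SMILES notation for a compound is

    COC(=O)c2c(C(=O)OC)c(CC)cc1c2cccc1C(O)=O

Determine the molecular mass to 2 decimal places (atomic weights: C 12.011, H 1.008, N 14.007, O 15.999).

First, the molecular formula is C17H16O6 (counting implicit H from valence).
  C: 17 × 12.011 = 204.187
  H: 16 × 1.008 = 16.128
  O: 6 × 15.999 = 95.994
Sum: 17×12.011 + 16×1.008 + 6×15.999 = 316.309 → 316.31 g/mol.

316.31 g/mol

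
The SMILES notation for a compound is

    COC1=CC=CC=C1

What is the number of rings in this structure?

1

In SMILES, each pair of matching ring-closure digits denotes one ring-closing bond; the number of such bonds equals the number of independent rings.
Ring-closure bonds here: 1.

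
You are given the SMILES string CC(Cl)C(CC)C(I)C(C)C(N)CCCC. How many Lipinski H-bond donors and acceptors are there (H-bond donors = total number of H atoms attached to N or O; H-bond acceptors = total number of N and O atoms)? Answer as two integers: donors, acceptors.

2, 1

Donors: find every N or O and count the H atoms it carries.
  atom 12 (N): bond orders sum to 1 → 2 H
Lipinski HBD = 2.
Acceptors: N atoms = 1, O atoms = 0 → HBA = 1.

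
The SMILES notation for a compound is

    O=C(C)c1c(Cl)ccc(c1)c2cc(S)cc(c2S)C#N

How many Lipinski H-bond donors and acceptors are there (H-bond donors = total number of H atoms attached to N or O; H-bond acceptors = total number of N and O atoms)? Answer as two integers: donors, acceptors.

0, 2

Donors: find every N or O and count the H atoms it carries.
  atom 1 (O): bond orders sum to 2 → 0 H
  atom 20 (N): bond orders sum to 3 → 0 H
Lipinski HBD = 0.
Acceptors: N atoms = 1, O atoms = 1 → HBA = 2.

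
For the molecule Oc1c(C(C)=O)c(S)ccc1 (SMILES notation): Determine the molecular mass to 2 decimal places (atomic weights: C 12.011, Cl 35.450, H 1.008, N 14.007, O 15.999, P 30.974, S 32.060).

First, the molecular formula is C8H8O2S (counting implicit H from valence).
  C: 8 × 12.011 = 96.088
  H: 8 × 1.008 = 8.064
  O: 2 × 15.999 = 31.998
  S: 1 × 32.060 = 32.060
Sum: 8×12.011 + 8×1.008 + 2×15.999 + 1×32.060 = 168.210 → 168.21 g/mol.

168.21 g/mol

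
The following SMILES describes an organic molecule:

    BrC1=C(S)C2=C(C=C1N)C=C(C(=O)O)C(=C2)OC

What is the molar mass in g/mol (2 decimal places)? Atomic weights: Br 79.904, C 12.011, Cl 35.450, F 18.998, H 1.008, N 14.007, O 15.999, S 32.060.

First, the molecular formula is C12H10BrNO3S (counting implicit H from valence).
  Br: 1 × 79.904 = 79.904
  C: 12 × 12.011 = 144.132
  H: 10 × 1.008 = 10.080
  N: 1 × 14.007 = 14.007
  O: 3 × 15.999 = 47.997
  S: 1 × 32.060 = 32.060
Sum: 1×79.904 + 12×12.011 + 10×1.008 + 1×14.007 + 3×15.999 + 1×32.060 = 328.180 → 328.18 g/mol.

328.18 g/mol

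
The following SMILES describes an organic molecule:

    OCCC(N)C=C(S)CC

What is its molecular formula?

Walk through each heavy atom and fill implicit hydrogens from standard valence (C 4, N 3, O 2, S 2, halogen 1):
  atom 1: O, bond orders sum to 1 (valence 2) → 1 H
  atom 2: C, bond orders sum to 2 (valence 4) → 2 H
  atom 3: C, bond orders sum to 2 (valence 4) → 2 H
  atom 4: C, bond orders sum to 3 (valence 4) → 1 H
  atom 5: N, bond orders sum to 1 (valence 3) → 2 H
  atom 6: C, bond orders sum to 3 (valence 4) → 1 H
  atom 7: C, bond orders sum to 4 (valence 4) → 0 H
  atom 8: S, bond orders sum to 1 (valence 2) → 1 H
  atom 9: C, bond orders sum to 2 (valence 4) → 2 H
  atom 10: C, bond orders sum to 1 (valence 4) → 3 H
Totals → C:7, H:15, N:1, O:1, S:1.

C7H15NOS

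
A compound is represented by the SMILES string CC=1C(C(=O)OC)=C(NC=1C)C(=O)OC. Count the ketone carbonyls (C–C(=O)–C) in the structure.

Scan the SMILES for the ketone motif — none present.
Groups that are present: 2 ester.

0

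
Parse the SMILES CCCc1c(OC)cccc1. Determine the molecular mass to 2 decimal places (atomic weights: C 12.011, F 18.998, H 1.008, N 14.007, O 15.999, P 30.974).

150.22 g/mol

First, the molecular formula is C10H14O (counting implicit H from valence).
  C: 10 × 12.011 = 120.110
  H: 14 × 1.008 = 14.112
  O: 1 × 15.999 = 15.999
Sum: 10×12.011 + 14×1.008 + 1×15.999 = 150.221 → 150.22 g/mol.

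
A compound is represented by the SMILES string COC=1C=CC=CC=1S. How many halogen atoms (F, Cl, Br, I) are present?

0

Scan the SMILES for the halogen motif — none present.
Groups that are present: 1 ether, 1 thiol.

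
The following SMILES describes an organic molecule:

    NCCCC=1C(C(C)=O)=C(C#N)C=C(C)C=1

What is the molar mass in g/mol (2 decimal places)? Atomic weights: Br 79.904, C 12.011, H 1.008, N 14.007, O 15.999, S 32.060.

216.28 g/mol

First, the molecular formula is C13H16N2O (counting implicit H from valence).
  C: 13 × 12.011 = 156.143
  H: 16 × 1.008 = 16.128
  N: 2 × 14.007 = 28.014
  O: 1 × 15.999 = 15.999
Sum: 13×12.011 + 16×1.008 + 2×14.007 + 1×15.999 = 216.284 → 216.28 g/mol.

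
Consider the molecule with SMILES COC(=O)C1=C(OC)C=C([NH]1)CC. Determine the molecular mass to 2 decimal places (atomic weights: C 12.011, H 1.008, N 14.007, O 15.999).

First, the molecular formula is C9H13NO3 (counting implicit H from valence).
  C: 9 × 12.011 = 108.099
  H: 13 × 1.008 = 13.104
  N: 1 × 14.007 = 14.007
  O: 3 × 15.999 = 47.997
Sum: 9×12.011 + 13×1.008 + 1×14.007 + 3×15.999 = 183.207 → 183.21 g/mol.

183.21 g/mol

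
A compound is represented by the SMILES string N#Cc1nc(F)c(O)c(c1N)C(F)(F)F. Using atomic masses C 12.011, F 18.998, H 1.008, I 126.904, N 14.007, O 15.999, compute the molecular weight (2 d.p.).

First, the molecular formula is C7H3F4N3O (counting implicit H from valence).
  C: 7 × 12.011 = 84.077
  F: 4 × 18.998 = 75.992
  H: 3 × 1.008 = 3.024
  N: 3 × 14.007 = 42.021
  O: 1 × 15.999 = 15.999
Sum: 7×12.011 + 4×18.998 + 3×1.008 + 3×14.007 + 1×15.999 = 221.113 → 221.11 g/mol.

221.11 g/mol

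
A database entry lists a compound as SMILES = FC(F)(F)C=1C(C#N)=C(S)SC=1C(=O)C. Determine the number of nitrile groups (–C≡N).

The nitrile motif appears at heavy-atom position 7 in the SMILES.
Other groups present: 1 ketone, 1 thiol.
Nitrile count: 1.

1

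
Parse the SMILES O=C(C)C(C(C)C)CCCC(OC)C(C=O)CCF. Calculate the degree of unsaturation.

2

Degree of unsaturation = (number of rings) + (number of π bonds).
Ring closures in the SMILES: 0.
π bonds: 2 double bonds (each 1 DoU) → 2 DoU from unsaturation.
Total DoU = 0 + 2 = 2.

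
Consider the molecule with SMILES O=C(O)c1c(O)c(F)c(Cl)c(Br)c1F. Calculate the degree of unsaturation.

5

Molecular formula: C7H2BrClF2O3.
DoU = (2C + 2 + N − H − X) / 2, where X is the halogen count and O/S are ignored.
    = (2·7 + 2 + 0 − 2 − 4) / 2 = 10 / 2 = 5.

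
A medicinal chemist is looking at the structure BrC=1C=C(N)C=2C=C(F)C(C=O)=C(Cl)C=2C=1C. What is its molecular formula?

Walk through each heavy atom and fill implicit hydrogens from standard valence (C 4, N 3, O 2, S 2, halogen 1):
  atom 1: Br (halogen, monovalent) → 0 H
  atom 2: C, bond orders sum to 4 (valence 4) → 0 H
  atom 3: C, bond orders sum to 3 (valence 4) → 1 H
  atom 4: C, bond orders sum to 4 (valence 4) → 0 H
  atom 5: N, bond orders sum to 1 (valence 3) → 2 H
  atom 6: C, bond orders sum to 4 (valence 4) → 0 H
  atom 7: C, bond orders sum to 3 (valence 4) → 1 H
  atom 8: C, bond orders sum to 4 (valence 4) → 0 H
  atom 9: F (halogen, monovalent) → 0 H
  atom 10: C, bond orders sum to 4 (valence 4) → 0 H
  atom 11: C, bond orders sum to 3 (valence 4) → 1 H
  atom 12: O, bond orders sum to 2 (valence 2) → 0 H
  atom 13: C, bond orders sum to 4 (valence 4) → 0 H
  atom 14: Cl (halogen, monovalent) → 0 H
  atom 15: C, bond orders sum to 4 (valence 4) → 0 H
  atom 16: C, bond orders sum to 4 (valence 4) → 0 H
  atom 17: C, bond orders sum to 1 (valence 4) → 3 H
Totals → C:12, H:8, Br:1, Cl:1, F:1, N:1, O:1.

C12H8BrClFNO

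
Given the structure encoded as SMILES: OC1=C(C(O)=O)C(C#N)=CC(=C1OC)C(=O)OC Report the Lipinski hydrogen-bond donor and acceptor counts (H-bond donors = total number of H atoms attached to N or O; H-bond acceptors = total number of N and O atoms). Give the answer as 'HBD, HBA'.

2, 7

Donors: find every N or O and count the H atoms it carries.
  atom 1 (O): bond orders sum to 1 → 1 H
  atom 5 (O): bond orders sum to 1 → 1 H
  atom 6 (O): bond orders sum to 2 → 0 H
  atom 9 (N): bond orders sum to 3 → 0 H
  atom 13 (O): bond orders sum to 2 → 0 H
  atom 16 (O): bond orders sum to 2 → 0 H
  atom 17 (O): bond orders sum to 2 → 0 H
Lipinski HBD = 2.
Acceptors: N atoms = 1, O atoms = 6 → HBA = 7.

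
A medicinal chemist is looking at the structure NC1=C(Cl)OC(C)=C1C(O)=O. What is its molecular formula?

Walk through each heavy atom and fill implicit hydrogens from standard valence (C 4, N 3, O 2, S 2, halogen 1):
  atom 1: N, bond orders sum to 1 (valence 3) → 2 H
  atom 2: C, bond orders sum to 4 (valence 4) → 0 H
  atom 3: C, bond orders sum to 4 (valence 4) → 0 H
  atom 4: Cl (halogen, monovalent) → 0 H
  atom 5: O, bond orders sum to 2 (valence 2) → 0 H
  atom 6: C, bond orders sum to 4 (valence 4) → 0 H
  atom 7: C, bond orders sum to 1 (valence 4) → 3 H
  atom 8: C, bond orders sum to 4 (valence 4) → 0 H
  atom 9: C, bond orders sum to 4 (valence 4) → 0 H
  atom 10: O, bond orders sum to 1 (valence 2) → 1 H
  atom 11: O, bond orders sum to 2 (valence 2) → 0 H
Totals → C:6, H:6, Cl:1, N:1, O:3.
In Hill order: C6H6ClNO3.

C6H6ClNO3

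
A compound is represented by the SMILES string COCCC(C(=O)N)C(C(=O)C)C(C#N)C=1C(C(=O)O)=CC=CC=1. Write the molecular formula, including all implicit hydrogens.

Walk through each heavy atom and fill implicit hydrogens from standard valence (C 4, N 3, O 2, S 2, halogen 1):
  atom 1: C, bond orders sum to 1 (valence 4) → 3 H
  atom 2: O, bond orders sum to 2 (valence 2) → 0 H
  atom 3: C, bond orders sum to 2 (valence 4) → 2 H
  atom 4: C, bond orders sum to 2 (valence 4) → 2 H
  atom 5: C, bond orders sum to 3 (valence 4) → 1 H
  atom 6: C, bond orders sum to 4 (valence 4) → 0 H
  atom 7: O, bond orders sum to 2 (valence 2) → 0 H
  atom 8: N, bond orders sum to 1 (valence 3) → 2 H
  atom 9: C, bond orders sum to 3 (valence 4) → 1 H
  atom 10: C, bond orders sum to 4 (valence 4) → 0 H
  atom 11: O, bond orders sum to 2 (valence 2) → 0 H
  atom 12: C, bond orders sum to 1 (valence 4) → 3 H
  atom 13: C, bond orders sum to 3 (valence 4) → 1 H
  atom 14: C, bond orders sum to 4 (valence 4) → 0 H
  atom 15: N, bond orders sum to 3 (valence 3) → 0 H
  atom 16: C, bond orders sum to 4 (valence 4) → 0 H
  atom 17: C, bond orders sum to 4 (valence 4) → 0 H
  atom 18: C, bond orders sum to 4 (valence 4) → 0 H
  atom 19: O, bond orders sum to 2 (valence 2) → 0 H
  atom 20: O, bond orders sum to 1 (valence 2) → 1 H
  atom 21: C, bond orders sum to 3 (valence 4) → 1 H
  atom 22: C, bond orders sum to 3 (valence 4) → 1 H
  atom 23: C, bond orders sum to 3 (valence 4) → 1 H
  atom 24: C, bond orders sum to 3 (valence 4) → 1 H
Totals → C:17, H:20, N:2, O:5.
In Hill order: C17H20N2O5.

C17H20N2O5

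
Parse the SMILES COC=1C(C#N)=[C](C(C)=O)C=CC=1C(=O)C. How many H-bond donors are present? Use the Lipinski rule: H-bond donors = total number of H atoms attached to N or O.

Donors: find every N or O and count the H atoms it carries.
  atom 2 (O): bond orders sum to 2 → 0 H
  atom 6 (N): bond orders sum to 3 → 0 H
  atom 10 (O): bond orders sum to 2 → 0 H
  atom 15 (O): bond orders sum to 2 → 0 H
Lipinski HBD = 0.

0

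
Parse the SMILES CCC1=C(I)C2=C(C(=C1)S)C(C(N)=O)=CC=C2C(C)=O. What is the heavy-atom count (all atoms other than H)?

20

Every atom symbol written in the SMILES (organic subset) is one heavy atom; implicit H are not written.
Heavy atoms by element → C:15, I:1, N:1, O:2, S:1.
Total: 20.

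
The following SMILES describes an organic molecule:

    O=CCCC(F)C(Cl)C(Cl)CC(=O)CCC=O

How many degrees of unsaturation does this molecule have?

3

Molecular formula: C11H15Cl2FO3.
DoU = (2C + 2 + N − H − X) / 2, where X is the halogen count and O/S are ignored.
    = (2·11 + 2 + 0 − 15 − 3) / 2 = 6 / 2 = 3.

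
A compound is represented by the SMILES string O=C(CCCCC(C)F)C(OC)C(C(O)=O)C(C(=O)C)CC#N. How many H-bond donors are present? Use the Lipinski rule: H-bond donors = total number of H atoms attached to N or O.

Donors: find every N or O and count the H atoms it carries.
  atom 1 (O): bond orders sum to 2 → 0 H
  atom 11 (O): bond orders sum to 2 → 0 H
  atom 15 (O): bond orders sum to 1 → 1 H
  atom 16 (O): bond orders sum to 2 → 0 H
  atom 19 (O): bond orders sum to 2 → 0 H
  atom 23 (N): bond orders sum to 3 → 0 H
Lipinski HBD = 1.

1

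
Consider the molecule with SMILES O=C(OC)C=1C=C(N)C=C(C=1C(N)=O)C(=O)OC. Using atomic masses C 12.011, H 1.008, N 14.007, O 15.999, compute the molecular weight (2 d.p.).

First, the molecular formula is C11H12N2O5 (counting implicit H from valence).
  C: 11 × 12.011 = 132.121
  H: 12 × 1.008 = 12.096
  N: 2 × 14.007 = 28.014
  O: 5 × 15.999 = 79.995
Sum: 11×12.011 + 12×1.008 + 2×14.007 + 5×15.999 = 252.226 → 252.23 g/mol.

252.23 g/mol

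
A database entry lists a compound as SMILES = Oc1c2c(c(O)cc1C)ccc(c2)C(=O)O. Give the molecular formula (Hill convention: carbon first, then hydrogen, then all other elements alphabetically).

C12H10O4

Walk through each heavy atom and fill implicit hydrogens from standard valence (C 4, N 3, O 2, S 2, halogen 1); for lowercase aromatic atoms, an aromatic c carries 1 H when it has two neighbours and 0 H with three, and aromatic n carries 0 H:
  atom 1: O, bond orders sum to 1 (valence 2) → 1 H
  atom 2: aromatic c, 3 neighbours → 0 H
  atom 3: aromatic c, 3 neighbours → 0 H
  atom 4: aromatic c, 3 neighbours → 0 H
  atom 5: aromatic c, 3 neighbours → 0 H
  atom 6: O, bond orders sum to 1 (valence 2) → 1 H
  atom 7: aromatic c, 2 neighbours → 1 H
  atom 8: aromatic c, 3 neighbours → 0 H
  atom 9: C, bond orders sum to 1 (valence 4) → 3 H
  atom 10: aromatic c, 2 neighbours → 1 H
  atom 11: aromatic c, 2 neighbours → 1 H
  atom 12: aromatic c, 3 neighbours → 0 H
  atom 13: aromatic c, 2 neighbours → 1 H
  atom 14: C, bond orders sum to 4 (valence 4) → 0 H
  atom 15: O, bond orders sum to 2 (valence 2) → 0 H
  atom 16: O, bond orders sum to 1 (valence 2) → 1 H
Totals → C:12, H:10, O:4.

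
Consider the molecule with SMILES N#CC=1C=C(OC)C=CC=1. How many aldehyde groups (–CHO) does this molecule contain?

Scan the SMILES for the aldehyde motif — none present.
Groups that are present: 1 ether, 1 nitrile.

0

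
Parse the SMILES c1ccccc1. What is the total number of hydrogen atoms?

6

Walk through each heavy atom and fill implicit hydrogens from standard valence (C 4, N 3, O 2, S 2, halogen 1); for lowercase aromatic atoms, an aromatic c carries 1 H when it has two neighbours and 0 H with three, and aromatic n carries 0 H:
  atom 1: aromatic c, 2 neighbours → 1 H
  atom 2: aromatic c, 2 neighbours → 1 H
  atom 3: aromatic c, 2 neighbours → 1 H
  atom 4: aromatic c, 2 neighbours → 1 H
  atom 5: aromatic c, 2 neighbours → 1 H
  atom 6: aromatic c, 2 neighbours → 1 H
Total hydrogens: 6.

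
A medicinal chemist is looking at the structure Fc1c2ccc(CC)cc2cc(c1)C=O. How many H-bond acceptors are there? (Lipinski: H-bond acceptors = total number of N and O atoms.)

N atoms: 0; O atoms: 1.
Lipinski HBA = 0 + 1 = 1.

1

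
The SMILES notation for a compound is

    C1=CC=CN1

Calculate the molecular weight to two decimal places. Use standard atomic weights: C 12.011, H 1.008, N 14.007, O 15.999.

67.09 g/mol

First, the molecular formula is C4H5N (counting implicit H from valence).
  C: 4 × 12.011 = 48.044
  H: 5 × 1.008 = 5.040
  N: 1 × 14.007 = 14.007
Sum: 4×12.011 + 5×1.008 + 1×14.007 = 67.091 → 67.09 g/mol.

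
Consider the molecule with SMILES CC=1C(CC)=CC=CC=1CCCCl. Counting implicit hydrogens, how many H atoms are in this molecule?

17

Walk through each heavy atom and fill implicit hydrogens from standard valence (C 4, N 3, O 2, S 2, halogen 1):
  atom 1: C, bond orders sum to 1 (valence 4) → 3 H
  atom 2: C, bond orders sum to 4 (valence 4) → 0 H
  atom 3: C, bond orders sum to 4 (valence 4) → 0 H
  atom 4: C, bond orders sum to 2 (valence 4) → 2 H
  atom 5: C, bond orders sum to 1 (valence 4) → 3 H
  atom 6: C, bond orders sum to 3 (valence 4) → 1 H
  atom 7: C, bond orders sum to 3 (valence 4) → 1 H
  atom 8: C, bond orders sum to 3 (valence 4) → 1 H
  atom 9: C, bond orders sum to 4 (valence 4) → 0 H
  atom 10: C, bond orders sum to 2 (valence 4) → 2 H
  atom 11: C, bond orders sum to 2 (valence 4) → 2 H
  atom 12: C, bond orders sum to 2 (valence 4) → 2 H
  atom 13: Cl (halogen, monovalent) → 0 H
Total hydrogens: 17.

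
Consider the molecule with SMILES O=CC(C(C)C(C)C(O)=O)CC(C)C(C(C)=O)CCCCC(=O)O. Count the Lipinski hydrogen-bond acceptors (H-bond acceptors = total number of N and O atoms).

6

N atoms: 0; O atoms: 6.
Lipinski HBA = 0 + 6 = 6.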